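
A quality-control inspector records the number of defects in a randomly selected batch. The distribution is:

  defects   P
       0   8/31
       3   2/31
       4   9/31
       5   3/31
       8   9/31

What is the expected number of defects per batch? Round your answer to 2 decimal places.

E[X] = (8/31)·0 + (2/31)·3 + (9/31)·4 + (3/31)·5 + (9/31)·8
     = 129/31 ≈ 4.16

4.16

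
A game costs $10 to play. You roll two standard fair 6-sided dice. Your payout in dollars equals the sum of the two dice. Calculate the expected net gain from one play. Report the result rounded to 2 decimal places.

Distribution of the sum of the two dice: 2 w.p. 1/36, 3 w.p. 1/18, 4 w.p. 1/12, 5 w.p. 1/9, 6 w.p. 5/36, 7 w.p. 1/6, …
E[payout] = (1/36)·2 + (1/18)·3 + (1/12)·4 + (1/9)·5 + (5/36)·6 + (1/6)·7 + (5/36)·8 + (1/9)·9 + (1/12)·10 + (1/18)·11 + (1/36)·12 = 7
Expected profit = 7 − 10 = -3 ≈ -$3.00

-$3.00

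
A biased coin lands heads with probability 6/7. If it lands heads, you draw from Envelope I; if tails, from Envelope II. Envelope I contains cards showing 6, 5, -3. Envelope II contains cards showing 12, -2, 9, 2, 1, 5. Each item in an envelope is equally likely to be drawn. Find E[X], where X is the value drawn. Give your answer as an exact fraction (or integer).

E[X | Envelope I] = (6 + 5 − 3)/3 = 8/3
E[X | Envelope II] = (12 − 2 + 9 + 2 + 1 + 5)/6 = 9/2
E[X] = (6/7)·8/3 + (1/7)·9/2 = 41/14

41/14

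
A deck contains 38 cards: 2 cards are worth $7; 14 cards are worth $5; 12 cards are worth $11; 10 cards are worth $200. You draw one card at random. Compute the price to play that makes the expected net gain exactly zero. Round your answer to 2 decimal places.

E[payout] = (2/38)·7 + (14/38)·5 + (12/38)·11 + (10/38)·200 = 1108/19
Fair fee = E[payout] = 1108/19 ≈ $58.32

$58.32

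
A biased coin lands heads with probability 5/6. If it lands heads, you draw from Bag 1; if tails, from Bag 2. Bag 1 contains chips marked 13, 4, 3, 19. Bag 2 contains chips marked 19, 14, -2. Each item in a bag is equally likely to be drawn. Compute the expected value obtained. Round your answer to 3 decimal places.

E[X | Bag 1] = (13 + 4 + 3 + 19)/4 = 39/4
E[X | Bag 2] = (19 + 14 − 2)/3 = 31/3
E[X] = (5/6)·39/4 + (1/6)·31/3 = 709/72 ≈ 9.847

9.847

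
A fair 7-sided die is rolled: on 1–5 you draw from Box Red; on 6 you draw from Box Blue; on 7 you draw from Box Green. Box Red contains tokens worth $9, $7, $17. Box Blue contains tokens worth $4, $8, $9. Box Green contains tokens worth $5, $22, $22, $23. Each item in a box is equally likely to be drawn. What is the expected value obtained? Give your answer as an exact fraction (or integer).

80/7 dollars

E[X | Box Red] = (9 + 7 + 17)/3 = 11
E[X | Box Blue] = (4 + 8 + 9)/3 = 7
E[X | Box Green] = (5 + 22 + 22 + 23)/4 = 18
E[X] = (5/7)·11 + (1/7)·7 + (1/7)·18 = 80/7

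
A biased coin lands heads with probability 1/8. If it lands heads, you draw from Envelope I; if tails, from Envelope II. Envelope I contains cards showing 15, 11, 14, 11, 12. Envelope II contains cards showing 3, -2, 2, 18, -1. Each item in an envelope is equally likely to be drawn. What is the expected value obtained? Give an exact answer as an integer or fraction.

E[X | Envelope I] = (15 + 11 + 14 + 11 + 12)/5 = 63/5
E[X | Envelope II] = (3 − 2 + 2 + 18 − 1)/5 = 4
E[X] = (1/8)·63/5 + (7/8)·4 = 203/40

203/40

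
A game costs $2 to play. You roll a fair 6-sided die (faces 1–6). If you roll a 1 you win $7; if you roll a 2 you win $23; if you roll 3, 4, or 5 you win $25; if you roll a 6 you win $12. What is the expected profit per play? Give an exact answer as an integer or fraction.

E[payout] = (1/6)·7 + (1/6)·12 + (1/6)·23 + (1/2)·25 = 39/2
Expected profit = 39/2 − 2 = 35/2

35/2 dollars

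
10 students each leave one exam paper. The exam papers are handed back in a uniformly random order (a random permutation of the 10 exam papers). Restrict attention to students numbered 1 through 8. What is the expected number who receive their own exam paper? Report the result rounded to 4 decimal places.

Let Xᵢ = 1 if person i gets their own exam paper. For each i, P(Xᵢ=1) = 1/10.
By linearity of expectation, E[X₁+…+X_8] = 8·(1/10) = 4/5.
≈ 0.8000

0.8000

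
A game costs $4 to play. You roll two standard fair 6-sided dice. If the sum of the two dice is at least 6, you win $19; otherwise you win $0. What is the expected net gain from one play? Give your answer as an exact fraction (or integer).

175/18 dollars

E[payout] = (5/18)·0 + (13/18)·19 = 247/18
Expected profit = 247/18 − 4 = 175/18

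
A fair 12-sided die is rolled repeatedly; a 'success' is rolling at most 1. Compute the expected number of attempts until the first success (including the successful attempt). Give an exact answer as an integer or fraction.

12

For a geometric distribution, E[trials] = 1/p = 1/(1/12) = 12.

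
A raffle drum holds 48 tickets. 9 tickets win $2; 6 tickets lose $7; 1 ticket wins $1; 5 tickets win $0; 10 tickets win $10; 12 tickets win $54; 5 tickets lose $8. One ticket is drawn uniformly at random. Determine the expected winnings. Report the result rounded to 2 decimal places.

$14.27

E[payout] = (9/48)·2 + (6/48)·(-7) + (1/48)·1 + (5/48)·0 + (10/48)·10 + (12/48)·54 + (5/48)·(-8) = 685/48
≈ $14.27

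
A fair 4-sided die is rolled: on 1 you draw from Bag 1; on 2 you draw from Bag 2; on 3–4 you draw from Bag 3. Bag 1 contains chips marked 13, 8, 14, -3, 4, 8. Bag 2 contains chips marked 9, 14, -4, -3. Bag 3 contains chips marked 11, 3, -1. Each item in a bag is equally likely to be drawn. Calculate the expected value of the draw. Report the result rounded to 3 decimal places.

5.000

E[X | Bag 1] = (13 + 8 + 14 − 3 + 4 + 8)/6 = 22/3
E[X | Bag 2] = (9 + 14 − 4 − 3)/4 = 4
E[X | Bag 3] = (11 + 3 − 1)/3 = 13/3
E[X] = (1/4)·22/3 + (1/4)·4 + (1/2)·13/3 = 5 ≈ 5.000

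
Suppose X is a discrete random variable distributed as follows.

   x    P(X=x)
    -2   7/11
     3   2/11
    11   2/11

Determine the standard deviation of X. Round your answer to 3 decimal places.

4.956

E[X] = 14/11, E[X²] = 288/11
Var(X) = E[X²] − (E[X])² = 288/11 − 196/121 = 2972/121
SD(X) = √(2972/121) ≈ 4.956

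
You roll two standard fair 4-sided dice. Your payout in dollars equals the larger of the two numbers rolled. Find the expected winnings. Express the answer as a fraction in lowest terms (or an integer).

25/8 dollars

Distribution of the larger of the two numbers rolled: 1 w.p. 1/16, 2 w.p. 3/16, 3 w.p. 5/16, 4 w.p. 7/16
E[payout] = (1/16)·1 + (3/16)·2 + (5/16)·3 + (7/16)·4 = 25/8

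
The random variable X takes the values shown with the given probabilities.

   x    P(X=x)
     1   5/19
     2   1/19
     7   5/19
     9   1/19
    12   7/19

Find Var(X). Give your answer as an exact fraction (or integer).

7292/361

E[X] = (5/19)·1 + (1/19)·2 + (5/19)·7 + (1/19)·9 + (7/19)·12 = 135/19
E[X²] = (5/19)·1 + (1/19)·4 + (5/19)·49 + (1/19)·81 + (7/19)·144 = 1343/19
Var(X) = 1343/19 − (135/19)² = 7292/361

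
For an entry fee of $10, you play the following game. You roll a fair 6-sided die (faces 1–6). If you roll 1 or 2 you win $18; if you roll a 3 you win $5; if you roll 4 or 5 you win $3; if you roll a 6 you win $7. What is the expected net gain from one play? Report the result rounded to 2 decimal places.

-$1.00

E[payout] = (1/3)·3 + (1/6)·5 + (1/6)·7 + (1/3)·18 = 9
Expected profit = 9 − 10 = -1 ≈ -$1.00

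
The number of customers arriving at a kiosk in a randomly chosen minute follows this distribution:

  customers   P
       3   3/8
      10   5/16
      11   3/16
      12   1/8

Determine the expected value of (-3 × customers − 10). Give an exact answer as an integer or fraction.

E[-3x-10] = (3/8)·(-19) + (5/16)·(-40) + (3/16)·(-43) + (1/8)·(-46)
     = -535/16

-535/16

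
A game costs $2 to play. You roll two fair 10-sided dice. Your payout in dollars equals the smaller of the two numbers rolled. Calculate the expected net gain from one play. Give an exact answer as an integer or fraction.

37/20 dollars

Distribution of the smaller of the two numbers rolled: 1 w.p. 19/100, 2 w.p. 17/100, 3 w.p. 3/20, 4 w.p. 13/100, 5 w.p. 11/100, 6 w.p. 9/100, …
E[payout] = (19/100)·1 + (17/100)·2 + (3/20)·3 + (13/100)·4 + (11/100)·5 + (9/100)·6 + (7/100)·7 + (1/20)·8 + (3/100)·9 + (1/100)·10 = 77/20
Expected profit = 77/20 − 2 = 37/20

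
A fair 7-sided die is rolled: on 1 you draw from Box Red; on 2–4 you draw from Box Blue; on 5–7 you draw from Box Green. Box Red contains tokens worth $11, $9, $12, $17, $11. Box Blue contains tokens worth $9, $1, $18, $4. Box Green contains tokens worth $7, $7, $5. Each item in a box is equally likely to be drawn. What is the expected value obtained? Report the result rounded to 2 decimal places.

E[X | Box Red] = (11 + 9 + 12 + 17 + 11)/5 = 12
E[X | Box Blue] = (9 + 1 + 18 + 4)/4 = 8
E[X | Box Green] = (7 + 7 + 5)/3 = 19/3
E[X] = (1/7)·12 + (3/7)·8 + (3/7)·19/3 = 55/7 ≈ 7.86

$7.86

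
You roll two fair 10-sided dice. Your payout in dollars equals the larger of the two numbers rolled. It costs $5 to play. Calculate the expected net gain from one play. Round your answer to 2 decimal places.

$2.15

Distribution of the larger of the two numbers rolled: 1 w.p. 1/100, 2 w.p. 3/100, 3 w.p. 1/20, 4 w.p. 7/100, 5 w.p. 9/100, 6 w.p. 11/100, …
E[payout] = (1/100)·1 + (3/100)·2 + (1/20)·3 + (7/100)·4 + (9/100)·5 + (11/100)·6 + (13/100)·7 + (3/20)·8 + (17/100)·9 + (19/100)·10 = 143/20
Expected profit = 143/20 − 5 = 43/20 ≈ $2.15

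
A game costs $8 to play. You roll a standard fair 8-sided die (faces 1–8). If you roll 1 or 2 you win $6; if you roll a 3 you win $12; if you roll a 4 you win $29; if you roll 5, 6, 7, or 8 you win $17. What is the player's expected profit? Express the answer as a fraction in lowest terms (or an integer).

E[payout] = (1/4)·6 + (1/8)·12 + (1/2)·17 + (1/8)·29 = 121/8
Expected profit = 121/8 − 8 = 57/8

57/8 dollars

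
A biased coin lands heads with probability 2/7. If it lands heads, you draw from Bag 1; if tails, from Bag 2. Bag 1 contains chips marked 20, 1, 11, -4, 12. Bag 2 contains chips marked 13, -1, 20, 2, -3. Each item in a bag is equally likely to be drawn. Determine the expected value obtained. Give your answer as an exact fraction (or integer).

E[X | Bag 1] = (20 + 1 + 11 − 4 + 12)/5 = 8
E[X | Bag 2] = (13 − 1 + 20 + 2 − 3)/5 = 31/5
E[X] = (2/7)·8 + (5/7)·31/5 = 47/7

47/7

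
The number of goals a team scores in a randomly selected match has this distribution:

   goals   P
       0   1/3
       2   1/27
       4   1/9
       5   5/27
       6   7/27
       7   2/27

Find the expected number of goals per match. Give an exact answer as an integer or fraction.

95/27

E[X] = (1/3)·0 + (1/27)·2 + (1/9)·4 + (5/27)·5 + (7/27)·6 + (2/27)·7
     = 95/27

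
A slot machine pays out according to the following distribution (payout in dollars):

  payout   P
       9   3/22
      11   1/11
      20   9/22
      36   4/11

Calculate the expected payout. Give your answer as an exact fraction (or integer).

47/2 dollars

E[X] = (3/22)·9 + (1/11)·11 + (9/22)·20 + (4/11)·36
     = 47/2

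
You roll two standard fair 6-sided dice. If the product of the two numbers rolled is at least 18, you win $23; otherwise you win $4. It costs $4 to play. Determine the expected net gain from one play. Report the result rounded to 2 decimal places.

$5.28

E[payout] = (13/18)·4 + (5/18)·23 = 167/18
Expected profit = 167/18 − 4 = 95/18 ≈ $5.28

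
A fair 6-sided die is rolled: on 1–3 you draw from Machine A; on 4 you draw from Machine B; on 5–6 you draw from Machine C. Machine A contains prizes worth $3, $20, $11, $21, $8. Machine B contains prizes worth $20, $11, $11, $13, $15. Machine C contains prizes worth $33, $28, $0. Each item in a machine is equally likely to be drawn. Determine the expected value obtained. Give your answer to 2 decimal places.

E[X | Machine A] = (3 + 20 + 11 + 21 + 8)/5 = 63/5
E[X | Machine B] = (20 + 11 + 11 + 13 + 15)/5 = 14
E[X | Machine C] = (33 + 28 + 0)/3 = 61/3
E[X] = (1/2)·63/5 + (1/6)·14 + (1/3)·61/3 = 1387/90 ≈ 15.41

$15.41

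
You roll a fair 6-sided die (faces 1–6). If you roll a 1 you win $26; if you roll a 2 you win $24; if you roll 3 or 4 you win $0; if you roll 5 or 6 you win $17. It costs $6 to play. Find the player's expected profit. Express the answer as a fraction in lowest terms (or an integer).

$8

E[payout] = (1/3)·0 + (1/3)·17 + (1/6)·24 + (1/6)·26 = 14
Expected profit = 14 − 6 = 8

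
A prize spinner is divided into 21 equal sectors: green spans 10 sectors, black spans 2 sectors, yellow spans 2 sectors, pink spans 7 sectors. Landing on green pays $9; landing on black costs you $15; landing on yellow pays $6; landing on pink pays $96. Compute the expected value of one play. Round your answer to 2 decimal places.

E[payout] = (10/21)·9 + (2/21)·(-15) + (2/21)·6 + (7/21)·96 = 248/7
≈ $35.43

$35.43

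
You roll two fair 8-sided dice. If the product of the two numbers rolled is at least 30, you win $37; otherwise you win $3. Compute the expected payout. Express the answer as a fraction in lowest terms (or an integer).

E[payout] = (47/64)·3 + (17/64)·37 = 385/32

385/32 dollars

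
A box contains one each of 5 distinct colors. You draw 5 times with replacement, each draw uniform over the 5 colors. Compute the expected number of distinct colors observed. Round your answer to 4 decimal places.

3.3616

Let Xⱼ=1 if type j appears at least once. P(Xⱼ=1) = 1 − ((5−1)/5)^5 = 2101/3125.
E[#distinct] = 5·2101/3125 = 2101/625.
≈ 3.3616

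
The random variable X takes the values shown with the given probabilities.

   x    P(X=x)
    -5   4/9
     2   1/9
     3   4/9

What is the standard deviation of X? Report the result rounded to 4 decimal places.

3.8873

E[X] = -2/3, E[X²] = 140/9
Var(X) = E[X²] − (E[X])² = 140/9 − 4/9 = 136/9
SD(X) = √(136/9) ≈ 3.8873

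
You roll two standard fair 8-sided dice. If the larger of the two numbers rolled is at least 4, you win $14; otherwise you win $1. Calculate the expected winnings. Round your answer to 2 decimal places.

E[payout] = (9/64)·1 + (55/64)·14 = 779/64
≈ $12.17

$12.17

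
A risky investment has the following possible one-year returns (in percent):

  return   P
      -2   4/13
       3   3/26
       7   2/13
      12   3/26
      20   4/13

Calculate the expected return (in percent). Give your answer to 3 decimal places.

E[X] = (4/13)·(-2) + (3/26)·3 + (2/13)·7 + (3/26)·12 + (4/13)·20
     = 217/26 ≈ 8.346

8.346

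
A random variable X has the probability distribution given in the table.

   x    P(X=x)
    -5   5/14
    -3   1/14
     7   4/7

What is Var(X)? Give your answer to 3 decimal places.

E[X] = (5/14)·(-5) + (1/14)·(-3) + (4/7)·7 = 2
E[X²] = (5/14)·25 + (1/14)·9 + (4/7)·49 = 263/7
Var(X) = 263/7 − (2)² = 235/7 ≈ 33.571

33.571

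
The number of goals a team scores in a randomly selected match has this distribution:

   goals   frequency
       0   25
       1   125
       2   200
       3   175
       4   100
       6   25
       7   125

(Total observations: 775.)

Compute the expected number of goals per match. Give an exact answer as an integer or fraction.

Total = 775, so P(goals=0) = 25/775, etc.
E[X] = (1/31)·0 + (5/31)·1 + (8/31)·2 + (7/31)·3 + (4/31)·4 + (1/31)·6 + (5/31)·7
     = 99/31

99/31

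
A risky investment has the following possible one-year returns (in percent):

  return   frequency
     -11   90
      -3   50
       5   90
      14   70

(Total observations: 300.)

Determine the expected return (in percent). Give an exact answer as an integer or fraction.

29/30

Total = 300, so P(return=-11) = 90/300, etc.
E[X] = (3/10)·(-11) + (1/6)·(-3) + (3/10)·5 + (7/30)·14
     = 29/30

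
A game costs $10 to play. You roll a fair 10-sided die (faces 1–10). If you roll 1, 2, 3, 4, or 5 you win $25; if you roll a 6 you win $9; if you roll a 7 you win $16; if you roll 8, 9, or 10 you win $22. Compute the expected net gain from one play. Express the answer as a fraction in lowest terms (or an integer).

58/5 dollars

E[payout] = (1/10)·9 + (1/10)·16 + (3/10)·22 + (1/2)·25 = 108/5
Expected profit = 108/5 − 10 = 58/5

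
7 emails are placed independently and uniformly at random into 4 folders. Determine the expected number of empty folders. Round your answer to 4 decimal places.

Let Xⱼ=1 if folder j is empty. P(Xⱼ=1) = ((4-1)/4)^7 = 2187/16384.
By linearity, E[#empty] = 4·2187/16384 = 2187/4096.
≈ 0.5339

0.5339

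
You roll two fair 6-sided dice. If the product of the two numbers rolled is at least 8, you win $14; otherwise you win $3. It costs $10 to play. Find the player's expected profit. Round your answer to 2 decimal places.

E[payout] = (7/18)·3 + (11/18)·14 = 175/18
Expected profit = 175/18 − 10 = -5/18 ≈ -$0.28

-$0.28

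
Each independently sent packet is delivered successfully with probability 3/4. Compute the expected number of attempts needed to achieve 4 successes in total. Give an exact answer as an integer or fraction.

16/3

By linearity (sum of 4 independent geometric waits), E[trials] = 4/p = 4/(3/4) = 16/3.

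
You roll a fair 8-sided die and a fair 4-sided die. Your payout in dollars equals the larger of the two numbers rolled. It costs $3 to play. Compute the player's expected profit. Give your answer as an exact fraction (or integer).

29/16 dollars

Distribution of the larger of the two numbers rolled: 1 w.p. 1/32, 2 w.p. 3/32, 3 w.p. 5/32, 4 w.p. 7/32, 5 w.p. 1/8, 6 w.p. 1/8, …
E[payout] = (1/32)·1 + (3/32)·2 + (5/32)·3 + (7/32)·4 + (1/8)·5 + (1/8)·6 + (1/8)·7 + (1/8)·8 = 77/16
Expected profit = 77/16 − 3 = 29/16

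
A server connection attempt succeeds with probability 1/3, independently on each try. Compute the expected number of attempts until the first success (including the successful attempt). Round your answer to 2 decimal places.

3.00

For a geometric distribution, E[trials] = 1/p = 1/(1/3) = 3.
≈ 3.00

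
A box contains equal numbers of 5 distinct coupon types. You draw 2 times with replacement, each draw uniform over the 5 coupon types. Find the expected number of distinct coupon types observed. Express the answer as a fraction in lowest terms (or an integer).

9/5

Let Xⱼ=1 if type j appears at least once. P(Xⱼ=1) = 1 − ((5−1)/5)^2 = 9/25.
E[#distinct] = 5·9/25 = 9/5.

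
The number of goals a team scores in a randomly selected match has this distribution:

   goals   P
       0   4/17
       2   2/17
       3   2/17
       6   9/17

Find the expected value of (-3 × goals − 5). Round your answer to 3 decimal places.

-16.294

E[-3x-5] = (4/17)·(-5) + (2/17)·(-11) + (2/17)·(-14) + (9/17)·(-23)
     = -277/17 ≈ -16.294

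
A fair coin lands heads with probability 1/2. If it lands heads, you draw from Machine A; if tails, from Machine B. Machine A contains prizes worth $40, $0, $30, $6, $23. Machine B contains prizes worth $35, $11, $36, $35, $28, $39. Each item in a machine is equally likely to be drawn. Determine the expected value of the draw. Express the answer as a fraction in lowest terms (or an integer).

757/30 dollars

E[X | Machine A] = (40 + 0 + 30 + 6 + 23)/5 = 99/5
E[X | Machine B] = (35 + 11 + 36 + 35 + 28 + 39)/6 = 92/3
E[X] = (1/2)·99/5 + (1/2)·92/3 = 757/30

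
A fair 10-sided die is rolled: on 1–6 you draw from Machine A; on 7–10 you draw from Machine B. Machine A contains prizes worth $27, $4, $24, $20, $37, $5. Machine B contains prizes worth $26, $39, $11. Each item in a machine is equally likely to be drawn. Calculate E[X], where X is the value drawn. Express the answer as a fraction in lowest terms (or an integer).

E[X | Machine A] = (27 + 4 + 24 + 20 + 37 + 5)/6 = 39/2
E[X | Machine B] = (26 + 39 + 11)/3 = 76/3
E[X] = (3/5)·39/2 + (2/5)·76/3 = 131/6

131/6 dollars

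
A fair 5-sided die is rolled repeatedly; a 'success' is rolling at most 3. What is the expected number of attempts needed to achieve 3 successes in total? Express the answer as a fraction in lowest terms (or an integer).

By linearity (sum of 3 independent geometric waits), E[trials] = 3/p = 3/(3/5) = 5.

5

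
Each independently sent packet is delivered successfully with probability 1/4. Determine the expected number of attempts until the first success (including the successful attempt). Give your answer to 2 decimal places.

4.00

For a geometric distribution, E[trials] = 1/p = 1/(1/4) = 4.
≈ 4.00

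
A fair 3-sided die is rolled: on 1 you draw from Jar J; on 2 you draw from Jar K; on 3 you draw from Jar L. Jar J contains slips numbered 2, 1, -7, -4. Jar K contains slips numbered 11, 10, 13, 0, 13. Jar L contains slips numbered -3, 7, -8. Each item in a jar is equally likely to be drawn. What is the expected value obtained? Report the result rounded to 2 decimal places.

E[X | Jar J] = (2 + 1 − 7 − 4)/4 = -2
E[X | Jar K] = (11 + 10 + 13 + 0 + 13)/5 = 47/5
E[X | Jar L] = (-3 + 7 − 8)/3 = -4/3
E[X] = (1/3)·(-2) + (1/3)·47/5 + (1/3)·(-4/3) = 91/45 ≈ 2.02

2.02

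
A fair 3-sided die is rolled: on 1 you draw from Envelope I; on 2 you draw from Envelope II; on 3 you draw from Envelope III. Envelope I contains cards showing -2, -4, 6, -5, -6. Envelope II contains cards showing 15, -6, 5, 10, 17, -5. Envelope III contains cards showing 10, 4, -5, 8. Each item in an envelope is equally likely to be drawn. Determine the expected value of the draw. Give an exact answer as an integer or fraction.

E[X | Envelope I] = (-2 − 4 + 6 − 5 − 6)/5 = -11/5
E[X | Envelope II] = (15 − 6 + 5 + 10 + 17 − 5)/6 = 6
E[X | Envelope III] = (10 + 4 − 5 + 8)/4 = 17/4
E[X] = (1/3)·(-11/5) + (1/3)·6 + (1/3)·17/4 = 161/60

161/60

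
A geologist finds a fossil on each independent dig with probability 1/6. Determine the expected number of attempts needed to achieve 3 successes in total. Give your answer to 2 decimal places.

18.00

By linearity (sum of 3 independent geometric waits), E[trials] = 3/p = 3/(1/6) = 18.
≈ 18.00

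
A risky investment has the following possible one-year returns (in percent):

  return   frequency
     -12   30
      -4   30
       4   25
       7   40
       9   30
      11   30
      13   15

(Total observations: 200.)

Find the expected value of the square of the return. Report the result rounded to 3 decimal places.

78.775

Total = 200, so P(return=-12) = 30/200, etc.
E[X²] = (3/20)·144 + (3/20)·16 + (1/8)·16 + (1/5)·49 + (3/20)·81 + (3/20)·121 + (3/40)·169
     = 3151/40 ≈ 78.775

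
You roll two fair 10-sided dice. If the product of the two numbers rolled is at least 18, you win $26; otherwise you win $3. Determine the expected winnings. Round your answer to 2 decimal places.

E[payout] = (19/50)·3 + (31/50)·26 = 863/50
≈ $17.26

$17.26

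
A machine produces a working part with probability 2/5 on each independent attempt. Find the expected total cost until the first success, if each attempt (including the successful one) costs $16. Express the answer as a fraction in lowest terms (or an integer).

E[#attempts] = 1/p = 5/2; E[cost] = 16·5/2 = 40.

$40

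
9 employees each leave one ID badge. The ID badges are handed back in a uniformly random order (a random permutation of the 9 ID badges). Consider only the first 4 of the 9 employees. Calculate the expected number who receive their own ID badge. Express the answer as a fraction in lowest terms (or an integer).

4/9

Let Xᵢ = 1 if person i gets their own ID badge. For each i, P(Xᵢ=1) = 1/9.
By linearity of expectation, E[X₁+…+X_4] = 4·(1/9) = 4/9.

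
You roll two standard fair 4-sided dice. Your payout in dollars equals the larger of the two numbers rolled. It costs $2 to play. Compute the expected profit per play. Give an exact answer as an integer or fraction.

9/8 dollars

Distribution of the larger of the two numbers rolled: 1 w.p. 1/16, 2 w.p. 3/16, 3 w.p. 5/16, 4 w.p. 7/16
E[payout] = (1/16)·1 + (3/16)·2 + (5/16)·3 + (7/16)·4 = 25/8
Expected profit = 25/8 − 2 = 9/8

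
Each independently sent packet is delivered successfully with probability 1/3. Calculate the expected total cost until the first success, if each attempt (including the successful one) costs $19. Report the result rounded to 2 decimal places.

E[#attempts] = 1/p = 3; E[cost] = 19·3 = 57.
≈ 57.00

$57.00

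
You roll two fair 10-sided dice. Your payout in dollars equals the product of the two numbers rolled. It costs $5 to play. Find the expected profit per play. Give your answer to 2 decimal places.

Distribution of the product of the two numbers rolled: 1 w.p. 1/100, 2 w.p. 1/50, 3 w.p. 1/50, 4 w.p. 3/100, 5 w.p. 1/50, 6 w.p. 1/25, …
E[payout] = (1/100)·1 + (1/50)·2 + (1/50)·3 + (3/100)·4 + (1/50)·5 + (1/25)·6 + (1/50)·7 + (1/25)·8 + (3/100)·9 + (1/25)·10 + (1/25)·12 + (1/50)·14 + (1/50)·15 + (3/100)·16 + (1/25)·18 + (1/25)·20 + (1/50)·21 + (1/25)·24 + (1/100)·25 + (1/50)·27 + (1/50)·28 + (1/25)·30 + (1/50)·32 + (1/50)·35 + (3/100)·36 + (1/25)·40 + (1/50)·42 + (1/50)·45 + (1/50)·48 + (1/100)·49 + (1/50)·50 + (1/50)·54 + (1/50)·56 + (1/50)·60 + (1/50)·63 + (1/100)·64 + (1/50)·70 + (1/50)·72 + (1/50)·80 + (1/100)·81 + (1/50)·90 + (1/100)·100 = 121/4
Expected profit = 121/4 − 5 = 101/4 ≈ $25.25

$25.25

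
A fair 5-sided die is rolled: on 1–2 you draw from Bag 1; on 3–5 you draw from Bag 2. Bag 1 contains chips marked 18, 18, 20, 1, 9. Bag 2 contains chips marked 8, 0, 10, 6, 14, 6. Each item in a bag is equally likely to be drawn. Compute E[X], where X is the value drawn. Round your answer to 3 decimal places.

9.680

E[X | Bag 1] = (18 + 18 + 20 + 1 + 9)/5 = 66/5
E[X | Bag 2] = (8 + 0 + 10 + 6 + 14 + 6)/6 = 22/3
E[X] = (2/5)·66/5 + (3/5)·22/3 = 242/25 ≈ 9.680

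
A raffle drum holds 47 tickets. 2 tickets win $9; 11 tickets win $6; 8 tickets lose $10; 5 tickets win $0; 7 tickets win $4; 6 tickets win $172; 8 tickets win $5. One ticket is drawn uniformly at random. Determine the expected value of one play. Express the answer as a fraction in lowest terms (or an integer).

E[payout] = (2/47)·9 + (11/47)·6 + (8/47)·(-10) + (5/47)·0 + (7/47)·4 + (6/47)·172 + (8/47)·5 = 1104/47

1104/47 dollars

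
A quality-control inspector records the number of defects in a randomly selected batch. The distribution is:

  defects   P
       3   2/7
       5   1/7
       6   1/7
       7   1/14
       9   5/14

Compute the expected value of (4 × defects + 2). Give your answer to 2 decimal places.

26.57

E[4x+2] = (2/7)·14 + (1/7)·22 + (1/7)·26 + (1/14)·30 + (5/14)·38
     = 186/7 ≈ 26.57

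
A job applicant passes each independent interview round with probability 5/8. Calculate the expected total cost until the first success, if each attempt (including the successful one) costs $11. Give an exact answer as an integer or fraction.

E[#attempts] = 1/p = 8/5; E[cost] = 11·8/5 = 88/5.

88/5 dollars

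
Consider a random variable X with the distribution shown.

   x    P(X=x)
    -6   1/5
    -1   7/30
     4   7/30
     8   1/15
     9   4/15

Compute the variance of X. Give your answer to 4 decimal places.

31.1122

E[X] = (1/5)·(-6) + (7/30)·(-1) + (7/30)·4 + (1/15)·8 + (4/15)·9 = 73/30
E[X²] = (1/5)·36 + (7/30)·1 + (7/30)·16 + (1/15)·64 + (4/15)·81 = 1111/30
Var(X) = 1111/30 − (73/30)² = 28001/900 ≈ 31.1122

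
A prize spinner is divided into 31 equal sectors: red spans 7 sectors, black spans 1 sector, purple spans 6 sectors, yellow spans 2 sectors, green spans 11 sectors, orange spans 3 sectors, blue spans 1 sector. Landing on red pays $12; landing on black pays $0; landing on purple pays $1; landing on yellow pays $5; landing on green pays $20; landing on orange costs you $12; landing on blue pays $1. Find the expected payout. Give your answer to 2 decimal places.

$9.19

E[payout] = (7/31)·12 + (1/31)·0 + (6/31)·1 + (2/31)·5 + (11/31)·20 + (3/31)·(-12) + (1/31)·1 = 285/31
≈ $9.19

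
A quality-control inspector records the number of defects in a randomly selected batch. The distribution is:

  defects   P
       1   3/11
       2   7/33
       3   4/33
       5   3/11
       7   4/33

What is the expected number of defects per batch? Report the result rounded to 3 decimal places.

3.273

E[X] = (3/11)·1 + (7/33)·2 + (4/33)·3 + (3/11)·5 + (4/33)·7
     = 36/11 ≈ 3.273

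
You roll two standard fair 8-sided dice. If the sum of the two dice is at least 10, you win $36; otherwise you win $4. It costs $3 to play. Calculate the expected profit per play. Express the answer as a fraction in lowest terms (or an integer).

E[payout] = (9/16)·4 + (7/16)·36 = 18
Expected profit = 18 − 3 = 15

$15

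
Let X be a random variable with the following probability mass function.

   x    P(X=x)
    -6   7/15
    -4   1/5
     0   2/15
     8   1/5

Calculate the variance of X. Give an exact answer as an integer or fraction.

144/5

E[X] = (7/15)·(-6) + (1/5)·(-4) + (2/15)·0 + (1/5)·8 = -2
E[X²] = (7/15)·36 + (1/5)·16 + (2/15)·0 + (1/5)·64 = 164/5
Var(X) = 164/5 − (-2)² = 144/5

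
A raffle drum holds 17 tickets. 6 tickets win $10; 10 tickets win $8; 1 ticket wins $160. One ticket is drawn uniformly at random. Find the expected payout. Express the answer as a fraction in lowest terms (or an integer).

300/17 dollars

E[payout] = (6/17)·10 + (10/17)·8 + (1/17)·160 = 300/17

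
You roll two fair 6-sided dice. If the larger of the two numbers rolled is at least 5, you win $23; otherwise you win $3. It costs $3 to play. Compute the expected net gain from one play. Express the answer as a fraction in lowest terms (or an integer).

100/9 dollars

E[payout] = (4/9)·3 + (5/9)·23 = 127/9
Expected profit = 127/9 − 3 = 100/9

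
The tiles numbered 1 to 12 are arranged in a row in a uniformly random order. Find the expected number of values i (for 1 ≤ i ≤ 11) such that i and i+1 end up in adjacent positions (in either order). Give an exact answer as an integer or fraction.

11/6

For each i ∈ {1,…,11}, let Xᵢ = 1 if i and i+1 are adjacent. P(Xᵢ=1) = 2·(12−1)!/12! = 2/12.
By linearity, E[ΣXᵢ] = (11)·(2/12) = 11/6.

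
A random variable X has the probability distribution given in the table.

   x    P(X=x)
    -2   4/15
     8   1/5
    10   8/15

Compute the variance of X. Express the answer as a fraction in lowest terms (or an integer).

656/25

E[X] = (4/15)·(-2) + (1/5)·8 + (8/15)·10 = 32/5
E[X²] = (4/15)·4 + (1/5)·64 + (8/15)·100 = 336/5
Var(X) = 336/5 − (32/5)² = 656/25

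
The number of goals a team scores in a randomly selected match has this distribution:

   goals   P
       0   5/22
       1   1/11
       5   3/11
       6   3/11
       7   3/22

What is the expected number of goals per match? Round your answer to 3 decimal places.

E[X] = (5/22)·0 + (1/11)·1 + (3/11)·5 + (3/11)·6 + (3/22)·7
     = 89/22 ≈ 4.045

4.045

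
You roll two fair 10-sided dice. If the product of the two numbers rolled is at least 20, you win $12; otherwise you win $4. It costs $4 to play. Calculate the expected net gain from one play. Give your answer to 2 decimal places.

E[payout] = (21/50)·4 + (29/50)·12 = 216/25
Expected profit = 216/25 − 4 = 116/25 ≈ $4.64

$4.64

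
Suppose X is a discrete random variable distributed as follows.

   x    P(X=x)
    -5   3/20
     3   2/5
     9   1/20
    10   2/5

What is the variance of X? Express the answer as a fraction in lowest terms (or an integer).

2739/100

E[X] = (3/20)·(-5) + (2/5)·3 + (1/20)·9 + (2/5)·10 = 49/10
E[X²] = (3/20)·25 + (2/5)·9 + (1/20)·81 + (2/5)·100 = 257/5
Var(X) = 257/5 − (49/10)² = 2739/100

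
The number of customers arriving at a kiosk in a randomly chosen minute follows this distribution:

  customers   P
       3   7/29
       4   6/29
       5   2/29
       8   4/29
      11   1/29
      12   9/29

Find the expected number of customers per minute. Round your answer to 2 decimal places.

7.10

E[X] = (7/29)·3 + (6/29)·4 + (2/29)·5 + (4/29)·8 + (1/29)·11 + (9/29)·12
     = 206/29 ≈ 7.10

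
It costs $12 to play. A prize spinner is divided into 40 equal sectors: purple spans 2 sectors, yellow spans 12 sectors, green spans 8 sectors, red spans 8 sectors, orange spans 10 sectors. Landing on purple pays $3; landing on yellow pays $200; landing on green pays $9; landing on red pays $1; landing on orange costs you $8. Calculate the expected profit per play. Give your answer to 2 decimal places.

$48.15

E[payout] = (2/40)·3 + (12/40)·200 + (8/40)·9 + (8/40)·1 + (10/40)·(-8) = 1203/20
Expected profit = 1203/20 − 12 = 963/20 ≈ $48.15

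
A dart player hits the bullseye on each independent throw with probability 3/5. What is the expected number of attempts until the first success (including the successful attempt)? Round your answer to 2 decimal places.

1.67

For a geometric distribution, E[trials] = 1/p = 1/(3/5) = 5/3.
≈ 1.67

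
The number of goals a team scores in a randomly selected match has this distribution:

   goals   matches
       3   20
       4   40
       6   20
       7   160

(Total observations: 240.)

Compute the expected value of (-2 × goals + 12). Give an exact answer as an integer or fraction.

-1/6

Total = 240, so P(goals=3) = 20/240, etc.
E[-2x+12] = (1/12)·6 + (1/6)·4 + (1/12)·0 + (2/3)·(-2)
     = -1/6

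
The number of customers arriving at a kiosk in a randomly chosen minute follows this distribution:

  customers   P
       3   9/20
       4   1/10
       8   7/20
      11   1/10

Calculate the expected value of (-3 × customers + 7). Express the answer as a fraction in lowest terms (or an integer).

E[-3x+7] = (9/20)·(-2) + (1/10)·(-5) + (7/20)·(-17) + (1/10)·(-26)
     = -199/20

-199/20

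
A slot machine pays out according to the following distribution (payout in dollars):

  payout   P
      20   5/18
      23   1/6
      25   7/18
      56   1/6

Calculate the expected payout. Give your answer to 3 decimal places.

$28.444

E[X] = (5/18)·20 + (1/6)·23 + (7/18)·25 + (1/6)·56
     = 256/9 ≈ 28.444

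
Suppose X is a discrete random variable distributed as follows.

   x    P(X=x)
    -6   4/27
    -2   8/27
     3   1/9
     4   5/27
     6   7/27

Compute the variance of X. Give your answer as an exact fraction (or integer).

E[X] = (4/27)·(-6) + (8/27)·(-2) + (1/9)·3 + (5/27)·4 + (7/27)·6 = 31/27
E[X²] = (4/27)·36 + (8/27)·4 + (1/9)·9 + (5/27)·16 + (7/27)·36 = 535/27
Var(X) = 535/27 − (31/27)² = 13484/729

13484/729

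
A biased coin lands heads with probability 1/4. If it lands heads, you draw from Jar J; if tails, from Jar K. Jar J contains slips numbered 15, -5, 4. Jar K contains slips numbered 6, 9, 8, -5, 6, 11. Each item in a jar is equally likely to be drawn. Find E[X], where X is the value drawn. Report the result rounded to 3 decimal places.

E[X | Jar J] = (15 − 5 + 4)/3 = 14/3
E[X | Jar K] = (6 + 9 + 8 − 5 + 6 + 11)/6 = 35/6
E[X] = (1/4)·14/3 + (3/4)·35/6 = 133/24 ≈ 5.542

5.542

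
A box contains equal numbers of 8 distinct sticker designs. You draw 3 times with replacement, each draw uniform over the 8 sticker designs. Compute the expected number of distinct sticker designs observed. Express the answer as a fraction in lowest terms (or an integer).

Let Xⱼ=1 if type j appears at least once. P(Xⱼ=1) = 1 − ((8−1)/8)^3 = 169/512.
E[#distinct] = 8·169/512 = 169/64.

169/64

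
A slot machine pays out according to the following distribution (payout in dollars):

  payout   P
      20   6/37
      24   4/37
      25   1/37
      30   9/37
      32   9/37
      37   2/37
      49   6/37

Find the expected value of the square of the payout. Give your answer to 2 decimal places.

1075.38

E[X²] = (6/37)·400 + (4/37)·576 + (1/37)·625 + (9/37)·900 + (9/37)·1024 + (2/37)·1369 + (6/37)·2401
     = 39789/37 ≈ 1075.38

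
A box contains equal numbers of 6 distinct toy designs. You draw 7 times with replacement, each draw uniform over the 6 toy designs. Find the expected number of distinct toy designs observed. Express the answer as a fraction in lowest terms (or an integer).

Let Xⱼ=1 if type j appears at least once. P(Xⱼ=1) = 1 − ((6−1)/6)^7 = 201811/279936.
E[#distinct] = 6·201811/279936 = 201811/46656.

201811/46656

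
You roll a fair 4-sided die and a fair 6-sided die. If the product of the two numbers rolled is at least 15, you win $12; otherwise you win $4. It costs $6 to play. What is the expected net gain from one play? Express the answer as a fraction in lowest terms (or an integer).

-1/3 dollars

E[payout] = (19/24)·4 + (5/24)·12 = 17/3
Expected profit = 17/3 − 6 = -1/3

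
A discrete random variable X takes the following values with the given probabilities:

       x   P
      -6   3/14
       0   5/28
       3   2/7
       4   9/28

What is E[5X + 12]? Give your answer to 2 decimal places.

E[5x+12] = (3/14)·(-18) + (5/28)·12 + (2/7)·27 + (9/28)·32
     = 114/7 ≈ 16.29

16.29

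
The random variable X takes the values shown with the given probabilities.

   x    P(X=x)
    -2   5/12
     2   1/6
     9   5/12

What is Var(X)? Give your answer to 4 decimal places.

25.5208

E[X] = (5/12)·(-2) + (1/6)·2 + (5/12)·9 = 13/4
E[X²] = (5/12)·4 + (1/6)·4 + (5/12)·81 = 433/12
Var(X) = 433/12 − (13/4)² = 1225/48 ≈ 25.5208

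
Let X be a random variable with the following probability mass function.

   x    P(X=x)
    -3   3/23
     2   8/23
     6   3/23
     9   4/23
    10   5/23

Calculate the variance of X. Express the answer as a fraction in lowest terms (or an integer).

10472/529

E[X] = (3/23)·(-3) + (8/23)·2 + (3/23)·6 + (4/23)·9 + (5/23)·10 = 111/23
E[X²] = (3/23)·9 + (8/23)·4 + (3/23)·36 + (4/23)·81 + (5/23)·100 = 991/23
Var(X) = 991/23 − (111/23)² = 10472/529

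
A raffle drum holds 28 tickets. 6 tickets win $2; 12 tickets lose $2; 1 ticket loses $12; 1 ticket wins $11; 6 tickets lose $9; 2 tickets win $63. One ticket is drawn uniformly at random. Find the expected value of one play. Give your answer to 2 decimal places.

E[payout] = (6/28)·2 + (12/28)·(-2) + (1/28)·(-12) + (1/28)·11 + (6/28)·(-9) + (2/28)·63 = 59/28
≈ $2.11

$2.11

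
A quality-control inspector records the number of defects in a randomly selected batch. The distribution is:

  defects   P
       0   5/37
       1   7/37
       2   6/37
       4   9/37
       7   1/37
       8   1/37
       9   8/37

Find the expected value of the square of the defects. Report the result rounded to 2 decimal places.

25.30

E[X²] = (5/37)·0 + (7/37)·1 + (6/37)·4 + (9/37)·16 + (1/37)·49 + (1/37)·64 + (8/37)·81
     = 936/37 ≈ 25.30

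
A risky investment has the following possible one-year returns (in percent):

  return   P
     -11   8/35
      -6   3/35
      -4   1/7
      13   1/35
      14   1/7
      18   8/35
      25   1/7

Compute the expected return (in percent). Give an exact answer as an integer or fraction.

E[X] = (8/35)·(-11) + (3/35)·(-6) + (1/7)·(-4) + (1/35)·13 + (1/7)·14 + (8/35)·18 + (1/7)·25
     = 226/35

226/35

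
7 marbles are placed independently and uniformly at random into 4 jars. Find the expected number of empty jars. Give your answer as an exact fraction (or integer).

Let Xⱼ=1 if jar j is empty. P(Xⱼ=1) = ((4-1)/4)^7 = 2187/16384.
By linearity, E[#empty] = 4·2187/16384 = 2187/4096.

2187/4096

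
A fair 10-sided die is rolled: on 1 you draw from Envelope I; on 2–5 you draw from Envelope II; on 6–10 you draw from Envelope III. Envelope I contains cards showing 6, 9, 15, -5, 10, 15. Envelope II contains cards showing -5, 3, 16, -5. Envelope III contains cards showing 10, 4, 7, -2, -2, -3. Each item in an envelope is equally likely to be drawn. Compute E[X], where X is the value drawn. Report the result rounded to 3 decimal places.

2.900

E[X | Envelope I] = (6 + 9 + 15 − 5 + 10 + 15)/6 = 25/3
E[X | Envelope II] = (-5 + 3 + 16 − 5)/4 = 9/4
E[X | Envelope III] = (10 + 4 + 7 − 2 − 2 − 3)/6 = 7/3
E[X] = (1/10)·25/3 + (2/5)·9/4 + (1/2)·7/3 = 29/10 ≈ 2.900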